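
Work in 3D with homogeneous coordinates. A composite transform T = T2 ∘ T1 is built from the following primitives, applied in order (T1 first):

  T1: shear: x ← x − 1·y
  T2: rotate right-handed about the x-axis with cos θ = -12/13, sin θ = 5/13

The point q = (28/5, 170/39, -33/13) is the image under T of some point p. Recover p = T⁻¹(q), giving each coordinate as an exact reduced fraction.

p = (3/5, -5, 2/3)

T1 = [1 -1 0 0; 0 1 0 0; 0 0 1 0; 0 0 0 1]
T2·T1 = [1 -1 0 0; 0 -12/13 -5/13 0; 0 5/13 -12/13 0; 0 0 0 1]
det M = 1; M⁻¹ = [1 -12/13 5/13 0; 0 -12/13 5/13 0; 0 -5/13 -12/13 0; 0 0 0 1]
M⁻¹ · (28/5, 170/39, -33/13)ᵀ = (3/5, -5, 2/3)ᵀ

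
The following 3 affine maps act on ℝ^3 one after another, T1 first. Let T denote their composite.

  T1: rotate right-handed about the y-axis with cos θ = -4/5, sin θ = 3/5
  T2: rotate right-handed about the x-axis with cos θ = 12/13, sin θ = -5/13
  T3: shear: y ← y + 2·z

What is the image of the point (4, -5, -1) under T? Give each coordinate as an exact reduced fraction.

T(p) = (-19/5, -282/65, 29/65)

T1 rotate right-handed about the y-axis with cos θ = -4/5, sin θ = 3/5: (4, -5, -1) → (-19/5, -5, -8/5)
T2 rotate right-handed about the x-axis with cos θ = 12/13, sin θ = -5/13: (-19/5, -5, -8/5) → (-19/5, -68/13, 29/65)
T3 shear: y ← y + 2·z: (-19/5, -68/13, 29/65) → (-19/5, -282/65, 29/65)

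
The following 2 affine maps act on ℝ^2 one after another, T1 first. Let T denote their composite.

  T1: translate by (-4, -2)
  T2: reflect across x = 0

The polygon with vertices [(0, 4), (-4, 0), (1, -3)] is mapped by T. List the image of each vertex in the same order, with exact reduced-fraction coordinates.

T1 translate by (-4, -2): (0, 4) → (-4, 2); (-4, 0) → (-8, -2); (1, -3) → (-3, -5)
T2 reflect across x = 0: (-4, 2) → (4, 2); (-8, -2) → (8, -2); (-3, -5) → (3, -5)

image vertices: (4, 2), (8, -2), (3, -5)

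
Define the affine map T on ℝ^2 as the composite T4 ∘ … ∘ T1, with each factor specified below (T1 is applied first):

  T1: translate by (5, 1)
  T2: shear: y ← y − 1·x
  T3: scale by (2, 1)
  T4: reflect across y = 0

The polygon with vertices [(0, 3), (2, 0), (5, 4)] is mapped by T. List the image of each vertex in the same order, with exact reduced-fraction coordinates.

image vertices: (10, 1), (14, 6), (20, 5)

T1 translate by (5, 1): (0, 3) → (5, 4); (2, 0) → (7, 1); (5, 4) → (10, 5)
T2 shear: y ← y − 1·x: (5, 4) → (5, -1); (7, 1) → (7, -6); (10, 5) → (10, -5)
T3 scale by (2, 1): (5, -1) → (10, -1); (7, -6) → (14, -6); (10, -5) → (20, -5)
T4 reflect across y = 0: (10, -1) → (10, 1); (14, -6) → (14, 6); (20, -5) → (20, 5)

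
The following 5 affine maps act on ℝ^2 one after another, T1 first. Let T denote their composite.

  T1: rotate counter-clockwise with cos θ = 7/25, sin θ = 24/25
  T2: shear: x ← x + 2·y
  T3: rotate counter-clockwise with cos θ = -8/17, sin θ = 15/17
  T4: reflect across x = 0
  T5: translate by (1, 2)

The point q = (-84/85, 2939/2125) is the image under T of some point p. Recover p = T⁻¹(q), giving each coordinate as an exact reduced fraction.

p = (-1, -9/5)

T1 = [7/25 -24/25 0; 24/25 7/25 0; 0 0 1]
T2·T1 = [11/5 -2/5 0; 24/25 7/25 0; 0 0 1]
T3·…·T1 = [-32/17 -1/17 0; 633/425 -206/425 0; 0 0 1]
T4·…·T1 = [32/17 1/17 0; 633/425 -206/425 0; 0 0 1]
T5·…·T1 = [32/17 1/17 1; 633/425 -206/425 2; 0 0 1]
det M = -1; M⁻¹ = [206/425 1/17 -256/425; 633/425 -32/17 967/425; 0 0 1]
M⁻¹ · (-84/85, 2939/2125)ᵀ = (-1, -9/5)ᵀ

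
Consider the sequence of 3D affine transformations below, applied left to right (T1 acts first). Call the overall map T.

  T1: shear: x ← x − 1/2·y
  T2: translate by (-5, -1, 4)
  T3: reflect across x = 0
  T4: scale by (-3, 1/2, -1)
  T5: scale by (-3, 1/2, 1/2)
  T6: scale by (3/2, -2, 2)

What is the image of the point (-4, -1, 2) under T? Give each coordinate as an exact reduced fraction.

T(p) = (459/4, 1, -6)

T1 shear: x ← x − 1/2·y: (-4, -1, 2) → (-7/2, -1, 2)
T2 translate by (-5, -1, 4): (-7/2, -1, 2) → (-17/2, -2, 6)
T3 reflect across x = 0: (-17/2, -2, 6) → (17/2, -2, 6)
T4 scale by (-3, 1/2, -1): (17/2, -2, 6) → (-51/2, -1, -6)
T5 scale by (-3, 1/2, 1/2): (-51/2, -1, -6) → (153/2, -1/2, -3)
T6 scale by (3/2, -2, 2): (153/2, -1/2, -3) → (459/4, 1, -6)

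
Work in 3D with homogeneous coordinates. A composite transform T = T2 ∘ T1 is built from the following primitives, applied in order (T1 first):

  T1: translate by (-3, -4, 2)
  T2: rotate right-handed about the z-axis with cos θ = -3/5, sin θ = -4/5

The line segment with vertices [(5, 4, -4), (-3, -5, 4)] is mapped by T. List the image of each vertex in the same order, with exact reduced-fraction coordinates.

image vertices: (-6/5, -8/5, -2), (-18/5, 51/5, 6)

T1 translate by (-3, -4, 2): (5, 4, -4) → (2, 0, -2); (-3, -5, 4) → (-6, -9, 6)
T2 rotate right-handed about the z-axis with cos θ = -3/5, sin θ = -4/5: (2, 0, -2) → (-6/5, -8/5, -2); (-6, -9, 6) → (-18/5, 51/5, 6)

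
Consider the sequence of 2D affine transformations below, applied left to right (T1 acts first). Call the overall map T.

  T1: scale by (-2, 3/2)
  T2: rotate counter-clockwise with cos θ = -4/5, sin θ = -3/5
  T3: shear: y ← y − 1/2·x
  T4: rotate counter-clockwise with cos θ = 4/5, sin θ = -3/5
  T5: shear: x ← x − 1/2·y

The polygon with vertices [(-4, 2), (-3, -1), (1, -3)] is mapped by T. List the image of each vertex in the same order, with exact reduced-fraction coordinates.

T1 scale by (-2, 3/2): (-4, 2) → (8, 3); (-3, -1) → (6, -3/2); (1, -3) → (-2, -9/2)
T2 rotate counter-clockwise with cos θ = -4/5, sin θ = -3/5: (8, 3) → (-23/5, -36/5); (6, -3/2) → (-57/10, -12/5); (-2, -9/2) → (-11/10, 24/5)
T3 shear: y ← y − 1/2·x: (-23/5, -36/5) → (-23/5, -49/10); (-57/10, -12/5) → (-57/10, 9/20); (-11/10, 24/5) → (-11/10, 107/20)
T4 rotate counter-clockwise with cos θ = 4/5, sin θ = -3/5: (-23/5, -49/10) → (-331/50, -29/25); (-57/10, 9/20) → (-429/100, 189/50); (-11/10, 107/20) → (233/100, 247/50)
T5 shear: x ← x − 1/2·y: (-331/50, -29/25) → (-151/25, -29/25); (-429/100, 189/50) → (-309/50, 189/50); (233/100, 247/50) → (-7/50, 247/50)

image vertices: (-151/25, -29/25), (-309/50, 189/50), (-7/50, 247/50)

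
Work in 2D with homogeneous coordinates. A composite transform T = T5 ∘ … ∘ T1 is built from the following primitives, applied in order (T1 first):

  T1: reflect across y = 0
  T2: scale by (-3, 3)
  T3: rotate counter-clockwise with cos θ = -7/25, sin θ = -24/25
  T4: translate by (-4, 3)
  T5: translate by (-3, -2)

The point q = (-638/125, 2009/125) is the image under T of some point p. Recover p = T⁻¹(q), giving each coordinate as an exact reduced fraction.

T1 = [1 0 0; 0 -1 0; 0 0 1]
T2·T1 = [-3 0 0; 0 -3 0; 0 0 1]
T3·…·T1 = [21/25 -72/25 0; 72/25 21/25 0; 0 0 1]
T4·…·T1 = [21/25 -72/25 -4; 72/25 21/25 3; 0 0 1]
T5·…·T1 = [21/25 -72/25 -7; 72/25 21/25 1; 0 0 1]
det M = 9; M⁻¹ = [7/75 8/25 1/3; -8/25 7/75 -7/3; 0 0 1]
M⁻¹ · (-638/125, 2009/125)ᵀ = (5, 4/5)ᵀ

p = (5, 4/5)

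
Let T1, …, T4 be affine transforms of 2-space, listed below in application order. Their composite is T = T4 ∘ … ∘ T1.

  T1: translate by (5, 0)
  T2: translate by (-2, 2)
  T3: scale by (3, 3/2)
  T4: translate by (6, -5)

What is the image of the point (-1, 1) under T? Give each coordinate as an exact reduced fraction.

T(p) = (12, -1/2)

T1 translate by (5, 0): (-1, 1) → (4, 1)
T2 translate by (-2, 2): (4, 1) → (2, 3)
T3 scale by (3, 3/2): (2, 3) → (6, 9/2)
T4 translate by (6, -5): (6, 9/2) → (12, -1/2)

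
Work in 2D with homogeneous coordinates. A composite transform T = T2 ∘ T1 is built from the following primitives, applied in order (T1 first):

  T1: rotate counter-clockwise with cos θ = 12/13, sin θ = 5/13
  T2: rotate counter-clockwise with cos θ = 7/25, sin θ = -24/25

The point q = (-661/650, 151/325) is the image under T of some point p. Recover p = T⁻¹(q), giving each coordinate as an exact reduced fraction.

T1 = [12/13 -5/13 0; 5/13 12/13 0; 0 0 1]
T2·T1 = [204/325 253/325 0; -253/325 204/325 0; 0 0 1]
det M = 1; M⁻¹ = [204/325 -253/325 0; 253/325 204/325 0; 0 0 1]
M⁻¹ · (-661/650, 151/325)ᵀ = (-1, -1/2)ᵀ

p = (-1, -1/2)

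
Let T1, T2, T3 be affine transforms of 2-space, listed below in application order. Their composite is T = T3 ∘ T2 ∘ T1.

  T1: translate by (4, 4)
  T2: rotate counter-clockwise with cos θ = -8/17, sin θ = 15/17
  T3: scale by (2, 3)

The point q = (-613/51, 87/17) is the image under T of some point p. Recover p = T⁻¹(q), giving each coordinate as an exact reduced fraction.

p = (1/3, 1/2)

T1 = [1 0 4; 0 1 4; 0 0 1]
T2·T1 = [-8/17 -15/17 -92/17; 15/17 -8/17 28/17; 0 0 1]
T3·…·T1 = [-16/17 -30/17 -184/17; 45/17 -24/17 84/17; 0 0 1]
det M = 6; M⁻¹ = [-4/17 5/17 -4; -15/34 -8/51 -4; 0 0 1]
M⁻¹ · (-613/51, 87/17)ᵀ = (1/3, 1/2)ᵀ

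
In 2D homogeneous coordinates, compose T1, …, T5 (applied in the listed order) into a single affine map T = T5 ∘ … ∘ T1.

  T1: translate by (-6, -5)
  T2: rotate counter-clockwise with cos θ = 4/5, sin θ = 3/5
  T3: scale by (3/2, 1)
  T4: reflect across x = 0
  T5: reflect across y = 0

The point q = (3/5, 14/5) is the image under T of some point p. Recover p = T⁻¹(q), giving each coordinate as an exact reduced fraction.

T1 = [1 0 -6; 0 1 -5; 0 0 1]
T2·T1 = [4/5 -3/5 -9/5; 3/5 4/5 -38/5; 0 0 1]
T3·…·T1 = [6/5 -9/10 -27/10; 3/5 4/5 -38/5; 0 0 1]
T4·…·T1 = [-6/5 9/10 27/10; 3/5 4/5 -38/5; 0 0 1]
T5·…·T1 = [-6/5 9/10 27/10; -3/5 -4/5 38/5; 0 0 1]
det M = 3/2; M⁻¹ = [-8/15 -3/5 6; 2/5 -4/5 5; 0 0 1]
M⁻¹ · (3/5, 14/5)ᵀ = (4, 3)ᵀ

p = (4, 3)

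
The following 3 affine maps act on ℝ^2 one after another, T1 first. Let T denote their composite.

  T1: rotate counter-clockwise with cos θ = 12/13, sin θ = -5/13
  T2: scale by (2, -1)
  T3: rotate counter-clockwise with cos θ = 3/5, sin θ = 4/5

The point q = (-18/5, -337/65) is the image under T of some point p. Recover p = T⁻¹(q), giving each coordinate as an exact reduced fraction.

p = (-3, -1)

T1 = [12/13 5/13 0; -5/13 12/13 0; 0 0 1]
T2·T1 = [24/13 10/13 0; 5/13 -12/13 0; 0 0 1]
T3·…·T1 = [4/5 6/5 0; 111/65 4/65 0; 0 0 1]
det M = -2; M⁻¹ = [-2/65 3/5 0; 111/130 -2/5 0; 0 0 1]
M⁻¹ · (-18/5, -337/65)ᵀ = (-3, -1)ᵀ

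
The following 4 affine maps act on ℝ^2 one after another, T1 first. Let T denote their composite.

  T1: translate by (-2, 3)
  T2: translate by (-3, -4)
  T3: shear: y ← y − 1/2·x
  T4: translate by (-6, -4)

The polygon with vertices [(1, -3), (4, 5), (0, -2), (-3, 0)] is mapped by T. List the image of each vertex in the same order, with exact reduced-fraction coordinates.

image vertices: (-10, -6), (-7, 1/2), (-11, -9/2), (-14, -1)

T1 translate by (-2, 3): (1, -3) → (-1, 0); (4, 5) → (2, 8); (0, -2) → (-2, 1); (-3, 0) → (-5, 3)
T2 translate by (-3, -4): (-1, 0) → (-4, -4); (2, 8) → (-1, 4); (-2, 1) → (-5, -3); (-5, 3) → (-8, -1)
T3 shear: y ← y − 1/2·x: (-4, -4) → (-4, -2); (-1, 4) → (-1, 9/2); (-5, -3) → (-5, -1/2); (-8, -1) → (-8, 3)
T4 translate by (-6, -4): (-4, -2) → (-10, -6); (-1, 9/2) → (-7, 1/2); (-5, -1/2) → (-11, -9/2); (-8, 3) → (-14, -1)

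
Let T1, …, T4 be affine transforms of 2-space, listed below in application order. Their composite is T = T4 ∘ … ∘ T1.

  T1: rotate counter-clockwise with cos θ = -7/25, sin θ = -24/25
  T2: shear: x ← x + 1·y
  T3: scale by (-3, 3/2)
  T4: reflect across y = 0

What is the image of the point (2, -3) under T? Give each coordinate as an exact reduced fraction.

T1 rotate counter-clockwise with cos θ = -7/25, sin θ = -24/25: (2, -3) → (-86/25, -27/25)
T2 shear: x ← x + 1·y: (-86/25, -27/25) → (-113/25, -27/25)
T3 scale by (-3, 3/2): (-113/25, -27/25) → (339/25, -81/50)
T4 reflect across y = 0: (339/25, -81/50) → (339/25, 81/50)

T(p) = (339/25, 81/50)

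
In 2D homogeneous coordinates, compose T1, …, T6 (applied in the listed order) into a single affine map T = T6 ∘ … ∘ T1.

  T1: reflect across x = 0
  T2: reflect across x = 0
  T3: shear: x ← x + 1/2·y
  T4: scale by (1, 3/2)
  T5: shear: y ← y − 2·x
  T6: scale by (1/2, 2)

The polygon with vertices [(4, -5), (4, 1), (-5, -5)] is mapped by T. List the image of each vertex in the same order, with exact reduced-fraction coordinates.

T1 reflect across x = 0: (4, -5) → (-4, -5); (4, 1) → (-4, 1); (-5, -5) → (5, -5)
T2 reflect across x = 0: (-4, -5) → (4, -5); (-4, 1) → (4, 1); (5, -5) → (-5, -5)
T3 shear: x ← x + 1/2·y: (4, -5) → (3/2, -5); (4, 1) → (9/2, 1); (-5, -5) → (-15/2, -5)
T4 scale by (1, 3/2): (3/2, -5) → (3/2, -15/2); (9/2, 1) → (9/2, 3/2); (-15/2, -5) → (-15/2, -15/2)
T5 shear: y ← y − 2·x: (3/2, -15/2) → (3/2, -21/2); (9/2, 3/2) → (9/2, -15/2); (-15/2, -15/2) → (-15/2, 15/2)
T6 scale by (1/2, 2): (3/2, -21/2) → (3/4, -21); (9/2, -15/2) → (9/4, -15); (-15/2, 15/2) → (-15/4, 15)

image vertices: (3/4, -21), (9/4, -15), (-15/4, 15)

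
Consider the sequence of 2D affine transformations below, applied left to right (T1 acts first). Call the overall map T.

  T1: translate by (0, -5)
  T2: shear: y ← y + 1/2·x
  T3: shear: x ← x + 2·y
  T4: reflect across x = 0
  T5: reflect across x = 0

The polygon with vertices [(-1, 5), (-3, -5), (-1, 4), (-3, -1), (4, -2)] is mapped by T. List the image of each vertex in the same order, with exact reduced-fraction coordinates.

T1 translate by (0, -5): (-1, 5) → (-1, 0); (-3, -5) → (-3, -10); (-1, 4) → (-1, -1); (-3, -1) → (-3, -6); (4, -2) → (4, -7)
T2 shear: y ← y + 1/2·x: (-1, 0) → (-1, -1/2); (-3, -10) → (-3, -23/2); (-1, -1) → (-1, -3/2); (-3, -6) → (-3, -15/2); (4, -7) → (4, -5)
T3 shear: x ← x + 2·y: (-1, -1/2) → (-2, -1/2); (-3, -23/2) → (-26, -23/2); (-1, -3/2) → (-4, -3/2); (-3, -15/2) → (-18, -15/2); (4, -5) → (-6, -5)
T4 reflect across x = 0: (-2, -1/2) → (2, -1/2); (-26, -23/2) → (26, -23/2); (-4, -3/2) → (4, -3/2); (-18, -15/2) → (18, -15/2); (-6, -5) → (6, -5)
T5 reflect across x = 0: (2, -1/2) → (-2, -1/2); (26, -23/2) → (-26, -23/2); (4, -3/2) → (-4, -3/2); (18, -15/2) → (-18, -15/2); (6, -5) → (-6, -5)

image vertices: (-2, -1/2), (-26, -23/2), (-4, -3/2), (-18, -15/2), (-6, -5)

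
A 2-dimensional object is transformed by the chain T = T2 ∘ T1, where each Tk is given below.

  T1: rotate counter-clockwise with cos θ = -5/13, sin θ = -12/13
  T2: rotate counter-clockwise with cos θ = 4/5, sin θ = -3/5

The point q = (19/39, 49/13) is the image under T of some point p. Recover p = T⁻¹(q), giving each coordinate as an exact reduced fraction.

p = (-7/3, -3)

T1 = [-5/13 12/13 0; -12/13 -5/13 0; 0 0 1]
T2·T1 = [-56/65 33/65 0; -33/65 -56/65 0; 0 0 1]
det M = 1; M⁻¹ = [-56/65 -33/65 0; 33/65 -56/65 0; 0 0 1]
M⁻¹ · (19/39, 49/13)ᵀ = (-7/3, -3)ᵀ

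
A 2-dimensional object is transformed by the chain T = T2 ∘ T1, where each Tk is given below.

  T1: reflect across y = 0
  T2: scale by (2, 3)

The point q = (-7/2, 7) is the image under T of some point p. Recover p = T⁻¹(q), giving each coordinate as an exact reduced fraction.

p = (-7/4, -7/3)

T1 = [1 0 0; 0 -1 0; 0 0 1]
T2·T1 = [2 0 0; 0 -3 0; 0 0 1]
det M = -6; M⁻¹ = [1/2 0 0; 0 -1/3 0; 0 0 1]
M⁻¹ · (-7/2, 7)ᵀ = (-7/4, -7/3)ᵀ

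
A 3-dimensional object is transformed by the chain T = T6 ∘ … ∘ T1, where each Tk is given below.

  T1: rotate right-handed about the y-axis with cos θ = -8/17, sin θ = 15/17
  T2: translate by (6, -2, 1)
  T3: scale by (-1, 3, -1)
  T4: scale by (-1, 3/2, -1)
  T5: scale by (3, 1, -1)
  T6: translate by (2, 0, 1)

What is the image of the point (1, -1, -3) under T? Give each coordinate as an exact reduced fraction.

T(p) = (181/17, -27/2, -9/17)

T1 rotate right-handed about the y-axis with cos θ = -8/17, sin θ = 15/17: (1, -1, -3) → (-53/17, -1, 9/17)
T2 translate by (6, -2, 1): (-53/17, -1, 9/17) → (49/17, -3, 26/17)
T3 scale by (-1, 3, -1): (49/17, -3, 26/17) → (-49/17, -9, -26/17)
T4 scale by (-1, 3/2, -1): (-49/17, -9, -26/17) → (49/17, -27/2, 26/17)
T5 scale by (3, 1, -1): (49/17, -27/2, 26/17) → (147/17, -27/2, -26/17)
T6 translate by (2, 0, 1): (147/17, -27/2, -26/17) → (181/17, -27/2, -9/17)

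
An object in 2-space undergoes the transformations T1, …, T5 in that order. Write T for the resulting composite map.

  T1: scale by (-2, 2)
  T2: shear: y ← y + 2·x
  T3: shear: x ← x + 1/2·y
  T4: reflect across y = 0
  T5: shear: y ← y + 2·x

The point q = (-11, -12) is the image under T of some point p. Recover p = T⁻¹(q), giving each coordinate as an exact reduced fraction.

p = (3, 1)

T1 = [-2 0 0; 0 2 0; 0 0 1]
T2·T1 = [-2 0 0; -4 2 0; 0 0 1]
T3·…·T1 = [-4 1 0; -4 2 0; 0 0 1]
T4·…·T1 = [-4 1 0; 4 -2 0; 0 0 1]
T5·…·T1 = [-4 1 0; -4 0 0; 0 0 1]
det M = 4; M⁻¹ = [0 -1/4 0; 1 -1 0; 0 0 1]
M⁻¹ · (-11, -12)ᵀ = (3, 1)ᵀ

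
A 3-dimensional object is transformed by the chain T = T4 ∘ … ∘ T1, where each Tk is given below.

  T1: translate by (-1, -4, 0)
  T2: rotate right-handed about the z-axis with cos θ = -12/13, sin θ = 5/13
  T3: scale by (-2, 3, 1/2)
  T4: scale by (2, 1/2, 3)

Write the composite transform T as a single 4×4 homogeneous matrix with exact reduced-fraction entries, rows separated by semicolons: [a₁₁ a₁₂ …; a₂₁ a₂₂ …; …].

T1 = [1 0 0 -1; 0 1 0 -4; 0 0 1 0; 0 0 0 1]
T2·T1 = [-12/13 -5/13 0 32/13; 5/13 -12/13 0 43/13; 0 0 1 0; 0 0 0 1]
T3·…·T1 = [24/13 10/13 0 -64/13; 15/13 -36/13 0 129/13; 0 0 1/2 0; 0 0 0 1]
T4·…·T1 = [48/13 20/13 0 -128/13; 15/26 -18/13 0 129/26; 0 0 3/2 0; 0 0 0 1]

T = [48/13 20/13 0 -128/13; 15/26 -18/13 0 129/26; 0 0 3/2 0; 0 0 0 1]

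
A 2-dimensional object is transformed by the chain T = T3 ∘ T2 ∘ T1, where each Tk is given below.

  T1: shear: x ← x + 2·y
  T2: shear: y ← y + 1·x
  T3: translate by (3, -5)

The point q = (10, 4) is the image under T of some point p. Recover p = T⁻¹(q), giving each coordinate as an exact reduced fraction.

p = (3, 2)

T1 = [1 2 0; 0 1 0; 0 0 1]
T2·T1 = [1 2 0; 1 3 0; 0 0 1]
T3·…·T1 = [1 2 3; 1 3 -5; 0 0 1]
det M = 1; M⁻¹ = [3 -2 -19; -1 1 8; 0 0 1]
M⁻¹ · (10, 4)ᵀ = (3, 2)ᵀ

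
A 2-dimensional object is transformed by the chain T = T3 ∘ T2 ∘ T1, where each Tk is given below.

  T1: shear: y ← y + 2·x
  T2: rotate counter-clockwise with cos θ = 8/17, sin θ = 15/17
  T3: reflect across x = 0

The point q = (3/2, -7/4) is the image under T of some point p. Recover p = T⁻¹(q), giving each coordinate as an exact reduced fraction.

p = (-9/4, 5)

T1 = [1 0 0; 2 1 0; 0 0 1]
T2·T1 = [-22/17 -15/17 0; 31/17 8/17 0; 0 0 1]
T3·…·T1 = [22/17 15/17 0; 31/17 8/17 0; 0 0 1]
det M = -1; M⁻¹ = [-8/17 15/17 0; 31/17 -22/17 0; 0 0 1]
M⁻¹ · (3/2, -7/4)ᵀ = (-9/4, 5)ᵀ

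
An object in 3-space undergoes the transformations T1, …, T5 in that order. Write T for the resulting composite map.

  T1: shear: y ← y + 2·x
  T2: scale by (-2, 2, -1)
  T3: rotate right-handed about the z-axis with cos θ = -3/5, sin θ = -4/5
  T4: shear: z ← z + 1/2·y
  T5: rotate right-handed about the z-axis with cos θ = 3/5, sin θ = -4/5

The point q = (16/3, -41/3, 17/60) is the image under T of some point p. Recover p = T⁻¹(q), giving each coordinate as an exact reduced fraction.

p = (8/3, 3/2, -9/4)

T1 = [1 0 0 0; 2 1 0 0; 0 0 1 0; 0 0 0 1]
T2·T1 = [-2 0 0 0; 4 2 0 0; 0 0 -1 0; 0 0 0 1]
T3·…·T1 = [22/5 8/5 0 0; -4/5 -6/5 0 0; 0 0 -1 0; 0 0 0 1]
T4·…·T1 = [22/5 8/5 0 0; -4/5 -6/5 0 0; -2/5 -3/5 -1 0; 0 0 0 1]
T5·…·T1 = [2 0 0 0; -4 -2 0 0; -2/5 -3/5 -1 0; 0 0 0 1]
det M = 4; M⁻¹ = [1/2 0 0 0; -1 -1/2 0 0; 2/5 3/10 -1 0; 0 0 0 1]
M⁻¹ · (16/3, -41/3, 17/60)ᵀ = (8/3, 3/2, -9/4)ᵀ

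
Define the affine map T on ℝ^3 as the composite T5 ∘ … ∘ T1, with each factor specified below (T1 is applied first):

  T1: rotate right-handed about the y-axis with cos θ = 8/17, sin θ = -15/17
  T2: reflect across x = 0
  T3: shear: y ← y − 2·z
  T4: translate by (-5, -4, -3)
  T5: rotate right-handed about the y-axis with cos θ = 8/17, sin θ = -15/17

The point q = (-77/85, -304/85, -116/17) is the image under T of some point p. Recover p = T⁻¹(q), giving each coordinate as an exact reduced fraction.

T1 = [8/17 0 -15/17 0; 0 1 0 0; 15/17 0 8/17 0; 0 0 0 1]
T2·T1 = [-8/17 0 15/17 0; 0 1 0 0; 15/17 0 8/17 0; 0 0 0 1]
T3·…·T1 = [-8/17 0 15/17 0; -30/17 1 -16/17 0; 15/17 0 8/17 0; 0 0 0 1]
T4·…·T1 = [-8/17 0 15/17 -5; -30/17 1 -16/17 -4; 15/17 0 8/17 -3; 0 0 0 1]
T5·…·T1 = [-1 0 0 5/17; -30/17 1 -16/17 -4; 0 0 1 -99/17; 0 0 0 1]
det M = -1; M⁻¹ = [-1 0 0 5/17; -30/17 1 16/17 10; 0 0 1 99/17; 0 0 0 1]
M⁻¹ · (-77/85, -304/85, -116/17)ᵀ = (6/5, 8/5, -1)ᵀ

p = (6/5, 8/5, -1)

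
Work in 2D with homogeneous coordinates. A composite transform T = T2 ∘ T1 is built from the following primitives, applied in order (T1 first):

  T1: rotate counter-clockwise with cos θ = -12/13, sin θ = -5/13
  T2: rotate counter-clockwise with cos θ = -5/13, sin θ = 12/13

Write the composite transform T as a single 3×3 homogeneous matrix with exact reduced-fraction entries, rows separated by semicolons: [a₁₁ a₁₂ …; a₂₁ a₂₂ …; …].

T1 = [-12/13 5/13 0; -5/13 -12/13 0; 0 0 1]
T2·T1 = [120/169 119/169 0; -119/169 120/169 0; 0 0 1]

T = [120/169 119/169 0; -119/169 120/169 0; 0 0 1]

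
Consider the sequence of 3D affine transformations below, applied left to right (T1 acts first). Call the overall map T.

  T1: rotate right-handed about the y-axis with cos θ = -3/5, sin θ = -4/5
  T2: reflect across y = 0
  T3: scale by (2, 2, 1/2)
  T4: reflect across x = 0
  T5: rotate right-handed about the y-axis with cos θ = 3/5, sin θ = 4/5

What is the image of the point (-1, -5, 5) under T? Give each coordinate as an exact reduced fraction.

T(p) = (64/25, 10, -329/50)

T1 rotate right-handed about the y-axis with cos θ = -3/5, sin θ = -4/5: (-1, -5, 5) → (-17/5, -5, -19/5)
T2 reflect across y = 0: (-17/5, -5, -19/5) → (-17/5, 5, -19/5)
T3 scale by (2, 2, 1/2): (-17/5, 5, -19/5) → (-34/5, 10, -19/10)
T4 reflect across x = 0: (-34/5, 10, -19/10) → (34/5, 10, -19/10)
T5 rotate right-handed about the y-axis with cos θ = 3/5, sin θ = 4/5: (34/5, 10, -19/10) → (64/25, 10, -329/50)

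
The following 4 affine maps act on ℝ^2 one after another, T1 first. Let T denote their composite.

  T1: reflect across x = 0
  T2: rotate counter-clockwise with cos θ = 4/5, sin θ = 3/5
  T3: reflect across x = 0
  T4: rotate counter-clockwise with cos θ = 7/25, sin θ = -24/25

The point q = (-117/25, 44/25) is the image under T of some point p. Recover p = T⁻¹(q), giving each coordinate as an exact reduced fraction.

T1 = [-1 0 0; 0 1 0; 0 0 1]
T2·T1 = [-4/5 -3/5 0; -3/5 4/5 0; 0 0 1]
T3·…·T1 = [4/5 3/5 0; -3/5 4/5 0; 0 0 1]
T4·…·T1 = [-44/125 117/125 0; -117/125 -44/125 0; 0 0 1]
det M = 1; M⁻¹ = [-44/125 -117/125 0; 117/125 -44/125 0; 0 0 1]
M⁻¹ · (-117/25, 44/25)ᵀ = (0, -5)ᵀ

p = (0, -5)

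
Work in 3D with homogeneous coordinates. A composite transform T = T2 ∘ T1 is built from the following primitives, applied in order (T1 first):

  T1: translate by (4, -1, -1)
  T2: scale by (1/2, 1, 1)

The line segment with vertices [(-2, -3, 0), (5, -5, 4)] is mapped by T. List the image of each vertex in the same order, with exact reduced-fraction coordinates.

image vertices: (1, -4, -1), (9/2, -6, 3)

T1 translate by (4, -1, -1): (-2, -3, 0) → (2, -4, -1); (5, -5, 4) → (9, -6, 3)
T2 scale by (1/2, 1, 1): (2, -4, -1) → (1, -4, -1); (9, -6, 3) → (9/2, -6, 3)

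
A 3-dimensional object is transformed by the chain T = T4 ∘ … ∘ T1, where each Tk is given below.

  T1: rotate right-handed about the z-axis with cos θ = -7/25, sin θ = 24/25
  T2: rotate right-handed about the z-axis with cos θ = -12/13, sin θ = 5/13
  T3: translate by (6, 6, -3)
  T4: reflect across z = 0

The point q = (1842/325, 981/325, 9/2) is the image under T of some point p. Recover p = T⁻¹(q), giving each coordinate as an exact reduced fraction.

p = (3, 0, -3/2)

T1 = [-7/25 -24/25 0 0; 24/25 -7/25 0 0; 0 0 1 0; 0 0 0 1]
T2·T1 = [-36/325 323/325 0 0; -323/325 -36/325 0 0; 0 0 1 0; 0 0 0 1]
T3·…·T1 = [-36/325 323/325 0 6; -323/325 -36/325 0 6; 0 0 1 -3; 0 0 0 1]
T4·…·T1 = [-36/325 323/325 0 6; -323/325 -36/325 0 6; 0 0 -1 3; 0 0 0 1]
det M = -1; M⁻¹ = [-36/325 -323/325 0 2154/325; 323/325 -36/325 0 -1722/325; 0 0 -1 3; 0 0 0 1]
M⁻¹ · (1842/325, 981/325, 9/2)ᵀ = (3, 0, -3/2)ᵀ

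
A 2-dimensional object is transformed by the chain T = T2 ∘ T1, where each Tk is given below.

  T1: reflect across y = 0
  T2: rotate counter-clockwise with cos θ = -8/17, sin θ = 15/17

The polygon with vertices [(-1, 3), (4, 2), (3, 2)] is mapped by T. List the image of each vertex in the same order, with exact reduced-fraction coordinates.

T1 reflect across y = 0: (-1, 3) → (-1, -3); (4, 2) → (4, -2); (3, 2) → (3, -2)
T2 rotate counter-clockwise with cos θ = -8/17, sin θ = 15/17: (-1, -3) → (53/17, 9/17); (4, -2) → (-2/17, 76/17); (3, -2) → (6/17, 61/17)

image vertices: (53/17, 9/17), (-2/17, 76/17), (6/17, 61/17)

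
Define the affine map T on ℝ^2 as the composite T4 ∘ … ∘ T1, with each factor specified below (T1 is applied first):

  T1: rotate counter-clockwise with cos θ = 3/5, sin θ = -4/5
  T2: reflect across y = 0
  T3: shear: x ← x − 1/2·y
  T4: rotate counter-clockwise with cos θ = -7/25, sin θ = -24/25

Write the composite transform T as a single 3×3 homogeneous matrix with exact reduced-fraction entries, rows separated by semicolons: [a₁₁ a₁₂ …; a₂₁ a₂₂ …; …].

T1 = [3/5 4/5 0; -4/5 3/5 0; 0 0 1]
T2·T1 = [3/5 4/5 0; 4/5 -3/5 0; 0 0 1]
T3·…·T1 = [1/5 11/10 0; 4/5 -3/5 0; 0 0 1]
T4·…·T1 = [89/125 -221/250 0; -52/125 -111/125 0; 0 0 1]

T = [89/125 -221/250 0; -52/125 -111/125 0; 0 0 1]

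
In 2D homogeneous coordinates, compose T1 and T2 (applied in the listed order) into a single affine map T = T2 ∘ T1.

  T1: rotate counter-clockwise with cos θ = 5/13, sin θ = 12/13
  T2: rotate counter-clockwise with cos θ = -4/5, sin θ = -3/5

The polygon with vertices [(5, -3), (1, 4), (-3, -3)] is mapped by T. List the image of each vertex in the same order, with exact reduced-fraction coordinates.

image vertices: (-109/65, -363/65), (268/65, 1/65), (-237/65, 141/65)

T1 rotate counter-clockwise with cos θ = 5/13, sin θ = 12/13: (5, -3) → (61/13, 45/13); (1, 4) → (-43/13, 32/13); (-3, -3) → (21/13, -51/13)
T2 rotate counter-clockwise with cos θ = -4/5, sin θ = -3/5: (61/13, 45/13) → (-109/65, -363/65); (-43/13, 32/13) → (268/65, 1/65); (21/13, -51/13) → (-237/65, 141/65)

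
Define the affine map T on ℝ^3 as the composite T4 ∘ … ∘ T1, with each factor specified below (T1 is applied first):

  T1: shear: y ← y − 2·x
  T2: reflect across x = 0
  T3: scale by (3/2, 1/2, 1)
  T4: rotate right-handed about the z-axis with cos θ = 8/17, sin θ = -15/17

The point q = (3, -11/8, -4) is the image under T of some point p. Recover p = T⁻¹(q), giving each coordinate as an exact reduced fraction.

p = (-7/4, 1/2, -4)

T1 = [1 0 0 0; -2 1 0 0; 0 0 1 0; 0 0 0 1]
T2·T1 = [-1 0 0 0; -2 1 0 0; 0 0 1 0; 0 0 0 1]
T3·…·T1 = [-3/2 0 0 0; -1 1/2 0 0; 0 0 1 0; 0 0 0 1]
T4·…·T1 = [-27/17 15/34 0 0; 29/34 4/17 0 0; 0 0 1 0; 0 0 0 1]
det M = -3/4; M⁻¹ = [-16/51 10/17 0 0; 58/51 36/17 0 0; 0 0 1 0; 0 0 0 1]
M⁻¹ · (3, -11/8, -4)ᵀ = (-7/4, 1/2, -4)ᵀ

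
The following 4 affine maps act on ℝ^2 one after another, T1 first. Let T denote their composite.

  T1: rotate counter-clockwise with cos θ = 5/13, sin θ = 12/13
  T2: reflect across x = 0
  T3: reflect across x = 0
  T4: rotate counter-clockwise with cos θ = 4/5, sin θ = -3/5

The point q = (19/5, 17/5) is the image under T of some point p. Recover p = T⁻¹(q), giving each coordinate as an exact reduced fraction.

T1 = [5/13 -12/13 0; 12/13 5/13 0; 0 0 1]
T2·T1 = [-5/13 12/13 0; 12/13 5/13 0; 0 0 1]
T3·…·T1 = [5/13 -12/13 0; 12/13 5/13 0; 0 0 1]
T4·…·T1 = [56/65 -33/65 0; 33/65 56/65 0; 0 0 1]
det M = 1; M⁻¹ = [56/65 33/65 0; -33/65 56/65 0; 0 0 1]
M⁻¹ · (19/5, 17/5)ᵀ = (5, 1)ᵀ

p = (5, 1)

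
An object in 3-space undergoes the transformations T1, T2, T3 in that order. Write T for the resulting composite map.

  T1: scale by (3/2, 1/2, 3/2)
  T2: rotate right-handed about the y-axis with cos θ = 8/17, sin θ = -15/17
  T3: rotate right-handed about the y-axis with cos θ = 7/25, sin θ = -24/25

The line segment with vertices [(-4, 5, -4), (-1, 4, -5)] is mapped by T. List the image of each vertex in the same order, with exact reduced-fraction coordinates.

image vertices: (3606/425, 5/2, 42/425), (5367/850, 2, 3669/850)

T1 scale by (3/2, 1/2, 3/2): (-4, 5, -4) → (-6, 5/2, -6); (-1, 4, -5) → (-3/2, 2, -15/2)
T2 rotate right-handed about the y-axis with cos θ = 8/17, sin θ = -15/17: (-6, 5/2, -6) → (42/17, 5/2, -138/17); (-3/2, 2, -15/2) → (201/34, 2, -165/34)
T3 rotate right-handed about the y-axis with cos θ = 7/25, sin θ = -24/25: (42/17, 5/2, -138/17) → (3606/425, 5/2, 42/425); (201/34, 2, -165/34) → (5367/850, 2, 3669/850)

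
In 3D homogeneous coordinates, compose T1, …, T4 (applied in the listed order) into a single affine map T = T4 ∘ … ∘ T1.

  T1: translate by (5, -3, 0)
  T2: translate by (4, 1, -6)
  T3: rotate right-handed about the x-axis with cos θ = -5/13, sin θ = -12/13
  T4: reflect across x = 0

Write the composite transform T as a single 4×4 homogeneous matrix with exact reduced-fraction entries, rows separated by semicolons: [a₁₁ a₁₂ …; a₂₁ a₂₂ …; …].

T = [-1 0 0 -9; 0 -5/13 12/13 -62/13; 0 -12/13 -5/13 54/13; 0 0 0 1]

T1 = [1 0 0 5; 0 1 0 -3; 0 0 1 0; 0 0 0 1]
T2·T1 = [1 0 0 9; 0 1 0 -2; 0 0 1 -6; 0 0 0 1]
T3·…·T1 = [1 0 0 9; 0 -5/13 12/13 -62/13; 0 -12/13 -5/13 54/13; 0 0 0 1]
T4·…·T1 = [-1 0 0 -9; 0 -5/13 12/13 -62/13; 0 -12/13 -5/13 54/13; 0 0 0 1]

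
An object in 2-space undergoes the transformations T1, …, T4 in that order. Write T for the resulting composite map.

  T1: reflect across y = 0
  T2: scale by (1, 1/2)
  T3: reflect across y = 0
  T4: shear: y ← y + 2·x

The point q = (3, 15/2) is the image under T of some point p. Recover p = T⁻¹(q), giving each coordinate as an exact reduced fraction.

p = (3, 3)

T1 = [1 0 0; 0 -1 0; 0 0 1]
T2·T1 = [1 0 0; 0 -1/2 0; 0 0 1]
T3·…·T1 = [1 0 0; 0 1/2 0; 0 0 1]
T4·…·T1 = [1 0 0; 2 1/2 0; 0 0 1]
det M = 1/2; M⁻¹ = [1 0 0; -4 2 0; 0 0 1]
M⁻¹ · (3, 15/2)ᵀ = (3, 3)ᵀ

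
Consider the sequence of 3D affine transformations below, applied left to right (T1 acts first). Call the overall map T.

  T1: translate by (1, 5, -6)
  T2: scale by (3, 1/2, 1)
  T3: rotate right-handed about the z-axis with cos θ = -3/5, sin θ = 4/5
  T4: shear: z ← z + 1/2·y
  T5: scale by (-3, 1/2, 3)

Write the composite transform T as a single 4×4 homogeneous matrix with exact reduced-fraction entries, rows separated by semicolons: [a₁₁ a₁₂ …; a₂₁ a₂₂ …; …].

T = [27/5 6/5 0 57/5; 6/5 -3/20 0 9/20; 18/5 -9/20 3 -333/20; 0 0 0 1]

T1 = [1 0 0 1; 0 1 0 5; 0 0 1 -6; 0 0 0 1]
T2·T1 = [3 0 0 3; 0 1/2 0 5/2; 0 0 1 -6; 0 0 0 1]
T3·…·T1 = [-9/5 -2/5 0 -19/5; 12/5 -3/10 0 9/10; 0 0 1 -6; 0 0 0 1]
T4·…·T1 = [-9/5 -2/5 0 -19/5; 12/5 -3/10 0 9/10; 6/5 -3/20 1 -111/20; 0 0 0 1]
T5·…·T1 = [27/5 6/5 0 57/5; 6/5 -3/20 0 9/20; 18/5 -9/20 3 -333/20; 0 0 0 1]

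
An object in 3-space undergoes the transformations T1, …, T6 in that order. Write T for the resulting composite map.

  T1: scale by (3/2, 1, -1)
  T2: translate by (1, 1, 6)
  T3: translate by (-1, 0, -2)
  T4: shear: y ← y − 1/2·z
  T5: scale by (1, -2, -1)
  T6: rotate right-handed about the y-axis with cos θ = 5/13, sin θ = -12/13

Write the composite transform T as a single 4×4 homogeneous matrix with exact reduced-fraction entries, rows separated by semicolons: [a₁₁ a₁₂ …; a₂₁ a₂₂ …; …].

T = [15/26 0 -12/13 48/13; 0 -2 -1 2; 18/13 0 5/13 -20/13; 0 0 0 1]

T1 = [3/2 0 0 0; 0 1 0 0; 0 0 -1 0; 0 0 0 1]
T2·T1 = [3/2 0 0 1; 0 1 0 1; 0 0 -1 6; 0 0 0 1]
T3·…·T1 = [3/2 0 0 0; 0 1 0 1; 0 0 -1 4; 0 0 0 1]
T4·…·T1 = [3/2 0 0 0; 0 1 1/2 -1; 0 0 -1 4; 0 0 0 1]
T5·…·T1 = [3/2 0 0 0; 0 -2 -1 2; 0 0 1 -4; 0 0 0 1]
T6·…·T1 = [15/26 0 -12/13 48/13; 0 -2 -1 2; 18/13 0 5/13 -20/13; 0 0 0 1]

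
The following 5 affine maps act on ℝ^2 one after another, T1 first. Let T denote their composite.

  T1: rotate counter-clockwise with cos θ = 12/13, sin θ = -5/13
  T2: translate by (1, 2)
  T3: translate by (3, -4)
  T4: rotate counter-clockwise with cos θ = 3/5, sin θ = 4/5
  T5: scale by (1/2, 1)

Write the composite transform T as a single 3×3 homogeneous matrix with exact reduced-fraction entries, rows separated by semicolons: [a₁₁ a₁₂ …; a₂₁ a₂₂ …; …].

T1 = [12/13 5/13 0; -5/13 12/13 0; 0 0 1]
T2·T1 = [12/13 5/13 1; -5/13 12/13 2; 0 0 1]
T3·…·T1 = [12/13 5/13 4; -5/13 12/13 -2; 0 0 1]
T4·…·T1 = [56/65 -33/65 4; 33/65 56/65 2; 0 0 1]
T5·…·T1 = [28/65 -33/130 2; 33/65 56/65 2; 0 0 1]

T = [28/65 -33/130 2; 33/65 56/65 2; 0 0 1]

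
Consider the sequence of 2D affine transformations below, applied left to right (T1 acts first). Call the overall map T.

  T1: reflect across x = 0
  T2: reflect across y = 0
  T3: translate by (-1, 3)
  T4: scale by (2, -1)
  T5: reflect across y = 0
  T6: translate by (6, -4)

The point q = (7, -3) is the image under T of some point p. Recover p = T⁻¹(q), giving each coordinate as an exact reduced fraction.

p = (-3/2, 2)

T1 = [-1 0 0; 0 1 0; 0 0 1]
T2·T1 = [-1 0 0; 0 -1 0; 0 0 1]
T3·…·T1 = [-1 0 -1; 0 -1 3; 0 0 1]
T4·…·T1 = [-2 0 -2; 0 1 -3; 0 0 1]
T5·…·T1 = [-2 0 -2; 0 -1 3; 0 0 1]
T6·…·T1 = [-2 0 4; 0 -1 -1; 0 0 1]
det M = 2; M⁻¹ = [-1/2 0 2; 0 -1 -1; 0 0 1]
M⁻¹ · (7, -3)ᵀ = (-3/2, 2)ᵀ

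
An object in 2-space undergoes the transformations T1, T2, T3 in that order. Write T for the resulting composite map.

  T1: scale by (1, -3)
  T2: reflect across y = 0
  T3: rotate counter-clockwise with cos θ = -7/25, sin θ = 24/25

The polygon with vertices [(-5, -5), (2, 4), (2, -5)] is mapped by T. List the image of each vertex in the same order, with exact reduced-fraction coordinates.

T1 scale by (1, -3): (-5, -5) → (-5, 15); (2, 4) → (2, -12); (2, -5) → (2, 15)
T2 reflect across y = 0: (-5, 15) → (-5, -15); (2, -12) → (2, 12); (2, 15) → (2, -15)
T3 rotate counter-clockwise with cos θ = -7/25, sin θ = 24/25: (-5, -15) → (79/5, -3/5); (2, 12) → (-302/25, -36/25); (2, -15) → (346/25, 153/25)

image vertices: (79/5, -3/5), (-302/25, -36/25), (346/25, 153/25)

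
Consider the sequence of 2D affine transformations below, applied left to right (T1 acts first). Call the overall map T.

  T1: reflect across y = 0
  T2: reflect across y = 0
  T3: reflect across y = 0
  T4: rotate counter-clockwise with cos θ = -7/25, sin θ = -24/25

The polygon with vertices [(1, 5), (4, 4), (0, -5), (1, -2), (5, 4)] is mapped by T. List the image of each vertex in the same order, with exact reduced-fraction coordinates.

T1 reflect across y = 0: (1, 5) → (1, -5); (4, 4) → (4, -4); (0, -5) → (0, 5); (1, -2) → (1, 2); (5, 4) → (5, -4)
T2 reflect across y = 0: (1, -5) → (1, 5); (4, -4) → (4, 4); (0, 5) → (0, -5); (1, 2) → (1, -2); (5, -4) → (5, 4)
T3 reflect across y = 0: (1, 5) → (1, -5); (4, 4) → (4, -4); (0, -5) → (0, 5); (1, -2) → (1, 2); (5, 4) → (5, -4)
T4 rotate counter-clockwise with cos θ = -7/25, sin θ = -24/25: (1, -5) → (-127/25, 11/25); (4, -4) → (-124/25, -68/25); (0, 5) → (24/5, -7/5); (1, 2) → (41/25, -38/25); (5, -4) → (-131/25, -92/25)

image vertices: (-127/25, 11/25), (-124/25, -68/25), (24/5, -7/5), (41/25, -38/25), (-131/25, -92/25)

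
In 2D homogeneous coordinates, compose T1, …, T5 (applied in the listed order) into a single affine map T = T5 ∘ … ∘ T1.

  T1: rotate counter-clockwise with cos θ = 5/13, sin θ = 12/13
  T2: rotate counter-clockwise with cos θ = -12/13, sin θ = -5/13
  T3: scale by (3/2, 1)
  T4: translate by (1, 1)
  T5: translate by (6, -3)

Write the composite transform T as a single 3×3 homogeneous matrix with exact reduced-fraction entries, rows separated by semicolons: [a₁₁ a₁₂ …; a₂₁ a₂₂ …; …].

T = [0 3/2 7; -1 0 -2; 0 0 1]

T1 = [5/13 -12/13 0; 12/13 5/13 0; 0 0 1]
T2·T1 = [0 1 0; -1 0 0; 0 0 1]
T3·…·T1 = [0 3/2 0; -1 0 0; 0 0 1]
T4·…·T1 = [0 3/2 1; -1 0 1; 0 0 1]
T5·…·T1 = [0 3/2 7; -1 0 -2; 0 0 1]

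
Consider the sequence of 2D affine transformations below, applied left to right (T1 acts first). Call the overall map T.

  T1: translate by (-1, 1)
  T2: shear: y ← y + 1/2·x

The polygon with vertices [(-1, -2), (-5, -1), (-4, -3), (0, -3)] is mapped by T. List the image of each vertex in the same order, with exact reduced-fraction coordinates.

T1 translate by (-1, 1): (-1, -2) → (-2, -1); (-5, -1) → (-6, 0); (-4, -3) → (-5, -2); (0, -3) → (-1, -2)
T2 shear: y ← y + 1/2·x: (-2, -1) → (-2, -2); (-6, 0) → (-6, -3); (-5, -2) → (-5, -9/2); (-1, -2) → (-1, -5/2)

image vertices: (-2, -2), (-6, -3), (-5, -9/2), (-1, -5/2)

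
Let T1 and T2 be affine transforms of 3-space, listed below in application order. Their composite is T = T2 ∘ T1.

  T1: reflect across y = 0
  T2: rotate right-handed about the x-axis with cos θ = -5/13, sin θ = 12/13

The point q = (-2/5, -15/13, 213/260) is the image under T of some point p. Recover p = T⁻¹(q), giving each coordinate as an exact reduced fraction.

T1 = [1 0 0 0; 0 -1 0 0; 0 0 1 0; 0 0 0 1]
T2·T1 = [1 0 0 0; 0 5/13 -12/13 0; 0 -12/13 -5/13 0; 0 0 0 1]
det M = -1; M⁻¹ = [1 0 0 0; 0 5/13 -12/13 0; 0 -12/13 -5/13 0; 0 0 0 1]
M⁻¹ · (-2/5, -15/13, 213/260)ᵀ = (-2/5, -6/5, 3/4)ᵀ

p = (-2/5, -6/5, 3/4)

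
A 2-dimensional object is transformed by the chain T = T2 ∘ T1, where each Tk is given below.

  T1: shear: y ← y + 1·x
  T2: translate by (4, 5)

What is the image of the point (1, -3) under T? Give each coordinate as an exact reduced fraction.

T1 shear: y ← y + 1·x: (1, -3) → (1, -2)
T2 translate by (4, 5): (1, -2) → (5, 3)

T(p) = (5, 3)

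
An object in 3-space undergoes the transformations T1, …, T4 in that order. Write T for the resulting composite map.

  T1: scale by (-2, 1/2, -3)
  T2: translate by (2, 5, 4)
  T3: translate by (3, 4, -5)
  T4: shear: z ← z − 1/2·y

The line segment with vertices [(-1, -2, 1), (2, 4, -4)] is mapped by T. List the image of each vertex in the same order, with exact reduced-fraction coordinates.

T1 scale by (-2, 1/2, -3): (-1, -2, 1) → (2, -1, -3); (2, 4, -4) → (-4, 2, 12)
T2 translate by (2, 5, 4): (2, -1, -3) → (4, 4, 1); (-4, 2, 12) → (-2, 7, 16)
T3 translate by (3, 4, -5): (4, 4, 1) → (7, 8, -4); (-2, 7, 16) → (1, 11, 11)
T4 shear: z ← z − 1/2·y: (7, 8, -4) → (7, 8, -8); (1, 11, 11) → (1, 11, 11/2)

image vertices: (7, 8, -8), (1, 11, 11/2)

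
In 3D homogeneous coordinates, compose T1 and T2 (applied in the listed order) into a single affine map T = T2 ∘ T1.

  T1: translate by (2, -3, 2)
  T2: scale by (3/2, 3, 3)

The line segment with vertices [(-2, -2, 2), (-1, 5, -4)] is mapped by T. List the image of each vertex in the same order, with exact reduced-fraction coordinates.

image vertices: (0, -15, 12), (3/2, 6, -6)

T1 translate by (2, -3, 2): (-2, -2, 2) → (0, -5, 4); (-1, 5, -4) → (1, 2, -2)
T2 scale by (3/2, 3, 3): (0, -5, 4) → (0, -15, 12); (1, 2, -2) → (3/2, 6, -6)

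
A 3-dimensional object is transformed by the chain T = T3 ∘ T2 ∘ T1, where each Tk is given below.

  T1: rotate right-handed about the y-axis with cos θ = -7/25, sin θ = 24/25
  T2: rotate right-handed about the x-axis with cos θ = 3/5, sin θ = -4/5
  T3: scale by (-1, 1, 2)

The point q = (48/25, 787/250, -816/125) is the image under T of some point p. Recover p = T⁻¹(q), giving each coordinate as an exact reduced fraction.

p = (0, 9/2, -2)

T1 = [-7/25 0 24/25 0; 0 1 0 0; -24/25 0 -7/25 0; 0 0 0 1]
T2·T1 = [-7/25 0 24/25 0; -96/125 3/5 -28/125 0; -72/125 -4/5 -21/125 0; 0 0 0 1]
T3·…·T1 = [7/25 0 -24/25 0; -96/125 3/5 -28/125 0; -144/125 -8/5 -42/125 0; 0 0 0 1]
det M = -2; M⁻¹ = [7/25 -96/125 -36/125 0; 0 3/5 -2/5 0; -24/25 -28/125 -21/250 0; 0 0 0 1]
M⁻¹ · (48/25, 787/250, -816/125)ᵀ = (0, 9/2, -2)ᵀ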